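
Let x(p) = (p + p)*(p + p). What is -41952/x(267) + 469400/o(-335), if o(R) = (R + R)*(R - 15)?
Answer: 103345402/55724235 ≈ 1.8546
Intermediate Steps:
o(R) = 2*R*(-15 + R) (o(R) = (2*R)*(-15 + R) = 2*R*(-15 + R))
x(p) = 4*p² (x(p) = (2*p)*(2*p) = 4*p²)
-41952/x(267) + 469400/o(-335) = -41952/(4*267²) + 469400/((2*(-335)*(-15 - 335))) = -41952/(4*71289) + 469400/((2*(-335)*(-350))) = -41952/285156 + 469400/234500 = -41952*1/285156 + 469400*(1/234500) = -3496/23763 + 4694/2345 = 103345402/55724235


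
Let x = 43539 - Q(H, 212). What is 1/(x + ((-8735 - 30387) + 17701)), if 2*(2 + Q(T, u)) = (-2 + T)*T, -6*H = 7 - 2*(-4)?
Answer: 8/176915 ≈ 4.5219e-5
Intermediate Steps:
H = -5/2 (H = -(7 - 2*(-4))/6 = -(7 + 8)/6 = -⅙*15 = -5/2 ≈ -2.5000)
Q(T, u) = -2 + T*(-2 + T)/2 (Q(T, u) = -2 + ((-2 + T)*T)/2 = -2 + (T*(-2 + T))/2 = -2 + T*(-2 + T)/2)
x = 348283/8 (x = 43539 - (-2 + (-5/2)²/2 - 1*(-5/2)) = 43539 - (-2 + (½)*(25/4) + 5/2) = 43539 - (-2 + 25/8 + 5/2) = 43539 - 1*29/8 = 43539 - 29/8 = 348283/8 ≈ 43535.)
1/(x + ((-8735 - 30387) + 17701)) = 1/(348283/8 + ((-8735 - 30387) + 17701)) = 1/(348283/8 + (-39122 + 17701)) = 1/(348283/8 - 21421) = 1/(176915/8) = 8/176915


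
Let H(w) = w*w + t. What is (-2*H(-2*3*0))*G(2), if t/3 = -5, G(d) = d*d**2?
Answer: 240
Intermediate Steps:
G(d) = d**3
t = -15 (t = 3*(-5) = -15)
H(w) = -15 + w**2 (H(w) = w*w - 15 = w**2 - 15 = -15 + w**2)
(-2*H(-2*3*0))*G(2) = -2*(-15 + (-2*3*0)**2)*2**3 = -2*(-15 + (-6*0)**2)*8 = -2*(-15 + 0**2)*8 = -2*(-15 + 0)*8 = -2*(-15)*8 = 30*8 = 240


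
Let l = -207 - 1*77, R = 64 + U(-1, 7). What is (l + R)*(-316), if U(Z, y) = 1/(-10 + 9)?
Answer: 69836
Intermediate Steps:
U(Z, y) = -1 (U(Z, y) = 1/(-1) = -1)
R = 63 (R = 64 - 1 = 63)
l = -284 (l = -207 - 77 = -284)
(l + R)*(-316) = (-284 + 63)*(-316) = -221*(-316) = 69836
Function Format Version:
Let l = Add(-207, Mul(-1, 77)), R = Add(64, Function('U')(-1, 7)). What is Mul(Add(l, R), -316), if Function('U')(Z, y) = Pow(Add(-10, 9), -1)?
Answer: 69836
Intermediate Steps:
Function('U')(Z, y) = -1 (Function('U')(Z, y) = Pow(-1, -1) = -1)
R = 63 (R = Add(64, -1) = 63)
l = -284 (l = Add(-207, -77) = -284)
Mul(Add(l, R), -316) = Mul(Add(-284, 63), -316) = Mul(-221, -316) = 69836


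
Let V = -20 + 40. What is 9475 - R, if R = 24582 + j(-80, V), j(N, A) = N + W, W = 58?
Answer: -15085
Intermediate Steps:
V = 20
j(N, A) = 58 + N (j(N, A) = N + 58 = 58 + N)
R = 24560 (R = 24582 + (58 - 80) = 24582 - 22 = 24560)
9475 - R = 9475 - 1*24560 = 9475 - 24560 = -15085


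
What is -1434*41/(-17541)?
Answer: 19598/5847 ≈ 3.3518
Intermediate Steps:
-1434*41/(-17541) = -58794*(-1/17541) = 19598/5847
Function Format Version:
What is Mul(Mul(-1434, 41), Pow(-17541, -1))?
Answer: Rational(19598, 5847) ≈ 3.3518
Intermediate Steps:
Mul(Mul(-1434, 41), Pow(-17541, -1)) = Mul(-58794, Rational(-1, 17541)) = Rational(19598, 5847)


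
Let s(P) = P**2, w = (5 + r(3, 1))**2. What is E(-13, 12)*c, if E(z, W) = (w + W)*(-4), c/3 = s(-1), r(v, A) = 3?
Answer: -912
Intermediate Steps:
w = 64 (w = (5 + 3)**2 = 8**2 = 64)
c = 3 (c = 3*(-1)**2 = 3*1 = 3)
E(z, W) = -256 - 4*W (E(z, W) = (64 + W)*(-4) = -256 - 4*W)
E(-13, 12)*c = (-256 - 4*12)*3 = (-256 - 48)*3 = -304*3 = -912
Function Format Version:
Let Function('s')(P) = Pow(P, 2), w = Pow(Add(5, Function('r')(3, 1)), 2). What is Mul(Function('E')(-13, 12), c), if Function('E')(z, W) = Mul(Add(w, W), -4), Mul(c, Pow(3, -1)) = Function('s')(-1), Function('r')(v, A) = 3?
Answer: -912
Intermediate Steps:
w = 64 (w = Pow(Add(5, 3), 2) = Pow(8, 2) = 64)
c = 3 (c = Mul(3, Pow(-1, 2)) = Mul(3, 1) = 3)
Function('E')(z, W) = Add(-256, Mul(-4, W)) (Function('E')(z, W) = Mul(Add(64, W), -4) = Add(-256, Mul(-4, W)))
Mul(Function('E')(-13, 12), c) = Mul(Add(-256, Mul(-4, 12)), 3) = Mul(Add(-256, -48), 3) = Mul(-304, 3) = -912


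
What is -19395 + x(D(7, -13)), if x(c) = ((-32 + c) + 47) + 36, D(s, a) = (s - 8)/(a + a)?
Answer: -502943/26 ≈ -19344.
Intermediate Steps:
D(s, a) = (-8 + s)/(2*a) (D(s, a) = (-8 + s)/((2*a)) = (-8 + s)*(1/(2*a)) = (-8 + s)/(2*a))
x(c) = 51 + c (x(c) = (15 + c) + 36 = 51 + c)
-19395 + x(D(7, -13)) = -19395 + (51 + (½)*(-8 + 7)/(-13)) = -19395 + (51 + (½)*(-1/13)*(-1)) = -19395 + (51 + 1/26) = -19395 + 1327/26 = -502943/26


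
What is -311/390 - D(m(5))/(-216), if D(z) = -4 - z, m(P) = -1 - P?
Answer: -5533/7020 ≈ -0.78818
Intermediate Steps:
-311/390 - D(m(5))/(-216) = -311/390 - (-4 - (-1 - 1*5))/(-216) = -311*1/390 - (-4 - (-1 - 5))*(-1/216) = -311/390 - (-4 - 1*(-6))*(-1/216) = -311/390 - (-4 + 6)*(-1/216) = -311/390 - 1*2*(-1/216) = -311/390 - 2*(-1/216) = -311/390 + 1/108 = -5533/7020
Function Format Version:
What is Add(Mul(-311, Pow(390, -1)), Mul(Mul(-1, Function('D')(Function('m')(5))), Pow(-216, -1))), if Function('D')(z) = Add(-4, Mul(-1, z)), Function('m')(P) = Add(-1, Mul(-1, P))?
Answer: Rational(-5533, 7020) ≈ -0.78818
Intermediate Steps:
Add(Mul(-311, Pow(390, -1)), Mul(Mul(-1, Function('D')(Function('m')(5))), Pow(-216, -1))) = Add(Mul(-311, Pow(390, -1)), Mul(Mul(-1, Add(-4, Mul(-1, Add(-1, Mul(-1, 5))))), Pow(-216, -1))) = Add(Mul(-311, Rational(1, 390)), Mul(Mul(-1, Add(-4, Mul(-1, Add(-1, -5)))), Rational(-1, 216))) = Add(Rational(-311, 390), Mul(Mul(-1, Add(-4, Mul(-1, -6))), Rational(-1, 216))) = Add(Rational(-311, 390), Mul(Mul(-1, Add(-4, 6)), Rational(-1, 216))) = Add(Rational(-311, 390), Mul(Mul(-1, 2), Rational(-1, 216))) = Add(Rational(-311, 390), Mul(-2, Rational(-1, 216))) = Add(Rational(-311, 390), Rational(1, 108)) = Rational(-5533, 7020)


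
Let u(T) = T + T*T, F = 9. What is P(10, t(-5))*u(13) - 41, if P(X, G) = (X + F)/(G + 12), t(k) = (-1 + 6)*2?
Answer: 1278/11 ≈ 116.18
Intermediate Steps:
t(k) = 10 (t(k) = 5*2 = 10)
P(X, G) = (9 + X)/(12 + G) (P(X, G) = (X + 9)/(G + 12) = (9 + X)/(12 + G))
u(T) = T + T**2
P(10, t(-5))*u(13) - 41 = ((9 + 10)/(12 + 10))*(13*(1 + 13)) - 41 = (19/22)*(13*14) - 41 = ((1/22)*19)*182 - 41 = (19/22)*182 - 41 = 1729/11 - 41 = 1278/11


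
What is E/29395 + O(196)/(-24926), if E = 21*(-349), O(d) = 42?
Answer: -91958622/366349885 ≈ -0.25101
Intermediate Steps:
E = -7329
E/29395 + O(196)/(-24926) = -7329/29395 + 42/(-24926) = -7329*1/29395 + 42*(-1/24926) = -7329/29395 - 21/12463 = -91958622/366349885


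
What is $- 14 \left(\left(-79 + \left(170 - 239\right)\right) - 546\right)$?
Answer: $9716$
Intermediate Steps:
$- 14 \left(\left(-79 + \left(170 - 239\right)\right) - 546\right) = - 14 \left(\left(-79 - 69\right) - 546\right) = - 14 \left(-148 - 546\right) = \left(-14\right) \left(-694\right) = 9716$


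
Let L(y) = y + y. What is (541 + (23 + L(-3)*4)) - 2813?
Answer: -2273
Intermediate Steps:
L(y) = 2*y
(541 + (23 + L(-3)*4)) - 2813 = (541 + (23 + (2*(-3))*4)) - 2813 = (541 + (23 - 6*4)) - 2813 = (541 + (23 - 24)) - 2813 = (541 - 1) - 2813 = 540 - 2813 = -2273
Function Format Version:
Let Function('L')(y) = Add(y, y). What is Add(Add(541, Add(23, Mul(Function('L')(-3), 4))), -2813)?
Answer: -2273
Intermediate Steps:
Function('L')(y) = Mul(2, y)
Add(Add(541, Add(23, Mul(Function('L')(-3), 4))), -2813) = Add(Add(541, Add(23, Mul(Mul(2, -3), 4))), -2813) = Add(Add(541, Add(23, Mul(-6, 4))), -2813) = Add(Add(541, Add(23, -24)), -2813) = Add(Add(541, -1), -2813) = Add(540, -2813) = -2273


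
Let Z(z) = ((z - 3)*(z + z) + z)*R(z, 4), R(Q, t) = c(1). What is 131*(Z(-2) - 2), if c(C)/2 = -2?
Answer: -9694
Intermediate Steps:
c(C) = -4 (c(C) = 2*(-2) = -4)
R(Q, t) = -4
Z(z) = -4*z - 8*z*(-3 + z) (Z(z) = ((z - 3)*(z + z) + z)*(-4) = ((-3 + z)*(2*z) + z)*(-4) = (2*z*(-3 + z) + z)*(-4) = (z + 2*z*(-3 + z))*(-4) = -4*z - 8*z*(-3 + z))
131*(Z(-2) - 2) = 131*(4*(-2)*(5 - 2*(-2)) - 2) = 131*(4*(-2)*(5 + 4) - 2) = 131*(4*(-2)*9 - 2) = 131*(-72 - 2) = 131*(-74) = -9694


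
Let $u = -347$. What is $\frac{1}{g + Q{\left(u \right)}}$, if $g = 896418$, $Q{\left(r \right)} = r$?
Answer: $\frac{1}{896071} \approx 1.116 \cdot 10^{-6}$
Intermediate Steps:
$\frac{1}{g + Q{\left(u \right)}} = \frac{1}{896418 - 347} = \frac{1}{896071}$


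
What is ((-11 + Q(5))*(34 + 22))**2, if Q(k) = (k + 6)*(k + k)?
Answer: 30735936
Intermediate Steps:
Q(k) = 2*k*(6 + k) (Q(k) = (6 + k)*(2*k) = 2*k*(6 + k))
((-11 + Q(5))*(34 + 22))**2 = ((-11 + 2*5*(6 + 5))*(34 + 22))**2 = ((-11 + 2*5*11)*56)**2 = ((-11 + 110)*56)**2 = (99*56)**2 = 5544**2 = 30735936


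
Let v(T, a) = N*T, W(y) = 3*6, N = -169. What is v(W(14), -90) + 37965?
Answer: 34923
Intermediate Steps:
W(y) = 18
v(T, a) = -169*T
v(W(14), -90) + 37965 = -169*18 + 37965 = -3042 + 37965 = 34923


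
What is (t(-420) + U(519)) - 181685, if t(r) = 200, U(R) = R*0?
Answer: -181485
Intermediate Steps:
U(R) = 0
(t(-420) + U(519)) - 181685 = (200 + 0) - 181685 = 200 - 181685 = -181485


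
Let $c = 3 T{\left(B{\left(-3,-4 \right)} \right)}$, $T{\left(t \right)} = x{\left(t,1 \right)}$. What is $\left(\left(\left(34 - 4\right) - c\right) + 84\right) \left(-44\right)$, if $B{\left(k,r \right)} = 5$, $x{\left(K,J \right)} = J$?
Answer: $-4884$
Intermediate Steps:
$T{\left(t \right)} = 1$
$c = 3$ ($c = 3 \cdot 1 = 3$)
$\left(\left(\left(34 - 4\right) - c\right) + 84\right) \left(-44\right) = \left(\left(\left(34 - 4\right) - 3\right) + 84\right) \left(-44\right) = \left(\left(30 - 3\right) + 84\right) \left(-44\right) = \left(27 + 84\right) \left(-44\right) = 111 \left(-44\right) = -4884$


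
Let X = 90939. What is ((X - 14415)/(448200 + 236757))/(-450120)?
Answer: -911/3670391010 ≈ -2.4820e-7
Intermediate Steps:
((X - 14415)/(448200 + 236757))/(-450120) = ((90939 - 14415)/(448200 + 236757))/(-450120) = (76524/684957)*(-1/450120) = (76524*(1/684957))*(-1/450120) = (3644/32617)*(-1/450120) = -911/3670391010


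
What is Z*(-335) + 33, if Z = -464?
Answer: 155473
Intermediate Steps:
Z*(-335) + 33 = -464*(-335) + 33 = 155440 + 33 = 155473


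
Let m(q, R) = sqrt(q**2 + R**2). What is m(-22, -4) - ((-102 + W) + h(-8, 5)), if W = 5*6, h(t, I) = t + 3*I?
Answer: 65 + 10*sqrt(5) ≈ 87.361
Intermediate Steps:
W = 30
m(q, R) = sqrt(R**2 + q**2)
m(-22, -4) - ((-102 + W) + h(-8, 5)) = sqrt((-4)**2 + (-22)**2) - ((-102 + 30) + (-8 + 3*5)) = sqrt(16 + 484) - (-72 + (-8 + 15)) = sqrt(500) - (-72 + 7) = 10*sqrt(5) - 1*(-65) = 10*sqrt(5) + 65 = 65 + 10*sqrt(5)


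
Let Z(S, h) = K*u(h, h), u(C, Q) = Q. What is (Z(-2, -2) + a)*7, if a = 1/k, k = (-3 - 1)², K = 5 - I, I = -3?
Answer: -1785/16 ≈ -111.56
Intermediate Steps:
K = 8 (K = 5 - 1*(-3) = 5 + 3 = 8)
k = 16 (k = (-4)² = 16)
Z(S, h) = 8*h
a = 1/16 ≈ 0.062500
(Z(-2, -2) + a)*7 = (8*(-2) + 1/16)*7 = (-16 + 1/16)*7 = -255/16*7 = -1785/16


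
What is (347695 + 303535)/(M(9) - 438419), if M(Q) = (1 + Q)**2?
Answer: -651230/438319 ≈ -1.4857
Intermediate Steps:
(347695 + 303535)/(M(9) - 438419) = (347695 + 303535)/((1 + 9)**2 - 438419) = 651230/(10**2 - 438419) = 651230/(100 - 438419) = 651230/(-438319) = 651230*(-1/438319) = -651230/438319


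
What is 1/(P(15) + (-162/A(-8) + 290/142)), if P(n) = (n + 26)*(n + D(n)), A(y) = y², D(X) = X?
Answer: 2272/2793449 ≈ 0.00081333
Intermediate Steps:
P(n) = 2*n*(26 + n) (P(n) = (n + 26)*(n + n) = (26 + n)*(2*n) = 2*n*(26 + n))
1/(P(15) + (-162/A(-8) + 290/142)) = 1/(2*15*(26 + 15) + (-162/((-8)²) + 290/142)) = 1/(2*15*41 + (-162/64 + 290*(1/142))) = 1/(1230 + (-162*1/64 + 145/71)) = 1/(1230 + (-81/32 + 145/71)) = 1/(1230 - 1111/2272) = 1/(2793449/2272) = 2272/2793449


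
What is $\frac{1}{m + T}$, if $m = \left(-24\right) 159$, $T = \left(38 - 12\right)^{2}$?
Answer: $- \frac{1}{3140} \approx -0.00031847$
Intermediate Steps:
$T = 676$ ($T = 26^{2} = 676$)
$m = -3816$
$\frac{1}{m + T} = \frac{1}{-3816 + 676} = \frac{1}{-3140} = - \frac{1}{3140}$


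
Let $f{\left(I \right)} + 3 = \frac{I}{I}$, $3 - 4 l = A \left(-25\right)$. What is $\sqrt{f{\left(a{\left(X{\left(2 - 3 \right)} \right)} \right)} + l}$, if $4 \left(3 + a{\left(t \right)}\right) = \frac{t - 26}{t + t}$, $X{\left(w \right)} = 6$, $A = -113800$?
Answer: $\frac{i \sqrt{2845005}}{2} \approx 843.36 i$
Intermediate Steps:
$a{\left(t \right)} = -3 + \frac{-26 + t}{8 t}$ ($a{\left(t \right)} = -3 + \frac{\left(t - 26\right) \frac{1}{t + t}}{4} = -3 + \frac{\left(-26 + t\right) \frac{1}{2 t}}{4} = -3 + \frac{\frac{1}{2} \frac{1}{t} \left(-26 + t\right)}{4} = -3 + \frac{-26 + t}{8 t}$)
$l = - \frac{2844997}{4}$ ($l = \frac{3}{4} - \frac{\left(-113800\right) \left(-25\right)}{4} = \frac{3}{4} - 711250 = - \frac{2844997}{4} \approx -7.1125 \cdot 10^{5}$)
$f{\left(I \right)} = -2$ ($f{\left(I \right)} = -3 + \frac{I}{I} = -3 + 1 = -2$)
$\sqrt{f{\left(a{\left(X{\left(2 - 3 \right)} \right)} \right)} + l} = \sqrt{-2 - \frac{2844997}{4}} = \sqrt{- \frac{2845005}{4}} = \frac{i \sqrt{2845005}}{2}$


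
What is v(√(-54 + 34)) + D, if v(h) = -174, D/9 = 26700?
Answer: 240126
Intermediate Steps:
D = 240300 (D = 9*26700 = 240300)
v(√(-54 + 34)) + D = -174 + 240300 = 240126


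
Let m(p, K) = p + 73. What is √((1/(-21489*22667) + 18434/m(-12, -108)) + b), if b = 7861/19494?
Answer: √26640621707626331976714/9382913982 ≈ 17.395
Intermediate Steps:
m(p, K) = 73 + p
b = 7861/19494 (b = 7861*(1/19494) = 7861/19494 ≈ 0.40325)
√((1/(-21489*22667) + 18434/m(-12, -108)) + b) = √((1/(-21489*22667) + 18434/(73 - 12)) + 7861/19494) = √((-1/21489*1/22667 + 18434/61) + 7861/19494) = √((-1/487091163 + 18434*(1/61)) + 7861/19494) = √((-1/487091163 + 18434/61) + 7861/19494) = √(8979038498681/29712560943 + 7861/19494) = √(161838362820739/534826096974) = √26640621707626331976714/9382913982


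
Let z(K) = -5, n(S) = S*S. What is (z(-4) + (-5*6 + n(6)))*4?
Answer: 4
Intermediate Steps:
n(S) = S²
(z(-4) + (-5*6 + n(6)))*4 = (-5 + (-5*6 + 6²))*4 = (-5 + (-30 + 36))*4 = (-5 + 6)*4 = 1*4 = 4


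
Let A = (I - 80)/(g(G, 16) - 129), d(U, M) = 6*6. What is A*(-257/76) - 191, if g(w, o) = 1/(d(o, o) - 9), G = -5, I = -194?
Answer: -26222999/132316 ≈ -198.18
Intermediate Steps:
d(U, M) = 36
g(w, o) = 1/27 (g(w, o) = 1/(36 - 9) = 1/27)
A = 3699/1741 (A = (-194 - 80)/(1/27 - 129) = -274/(-3482/27) = -274*(-27/3482) = 3699/1741 ≈ 2.1246)
A*(-257/76) - 191 = 3699*(-257/76)/1741 - 191 = 3699*(-257*1/76)/1741 - 191 = (3699/1741)*(-257/76) - 191 = -950643/132316 - 191 = -26222999/132316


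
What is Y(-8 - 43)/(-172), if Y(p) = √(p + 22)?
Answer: -I*√29/172 ≈ -0.031309*I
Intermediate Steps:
Y(p) = √(22 + p)
Y(-8 - 43)/(-172) = √(22 + (-8 - 43))/(-172) = √(22 - 51)*(-1/172) = √(-29)*(-1/172) = (I*√29)*(-1/172) = -I*√29/172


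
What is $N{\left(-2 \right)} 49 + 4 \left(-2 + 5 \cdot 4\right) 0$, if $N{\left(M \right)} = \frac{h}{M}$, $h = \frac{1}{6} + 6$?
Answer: $- \frac{1813}{12} \approx -151.08$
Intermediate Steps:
$h = \frac{37}{6}$ ($h = \frac{1}{6} + 6 = \frac{37}{6} \approx 6.1667$)
$N{\left(M \right)} = \frac{37}{6 M}$
$N{\left(-2 \right)} 49 + 4 \left(-2 + 5 \cdot 4\right) 0 = \frac{37}{6 \left(-2\right)} 49 + 4 \left(-2 + 5 \cdot 4\right) 0 = \frac{37}{6} \left(- \frac{1}{2}\right) 49 + 4 \left(-2 + 20\right) 0 = \left(- \frac{37}{12}\right) 49 + 4 \cdot 18 \cdot 0 = - \frac{1813}{12} + 72 \cdot 0 = - \frac{1813}{12} + 0 = - \frac{1813}{12}$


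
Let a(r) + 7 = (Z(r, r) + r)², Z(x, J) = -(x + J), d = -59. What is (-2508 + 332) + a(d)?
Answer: 1298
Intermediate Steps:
Z(x, J) = -J - x (Z(x, J) = -(J + x) = -J - x)
a(r) = -7 + r² (a(r) = -7 + ((-r - r) + r)² = -7 + (-2*r + r)² = -7 + (-r)² = -7 + r²)
(-2508 + 332) + a(d) = (-2508 + 332) + (-7 + (-59)²) = -2176 + (-7 + 3481) = -2176 + 3474 = 1298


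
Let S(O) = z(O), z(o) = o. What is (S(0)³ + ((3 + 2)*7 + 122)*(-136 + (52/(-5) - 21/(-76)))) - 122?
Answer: -8764099/380 ≈ -23063.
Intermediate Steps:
S(O) = O
(S(0)³ + ((3 + 2)*7 + 122)*(-136 + (52/(-5) - 21/(-76)))) - 122 = (0³ + ((3 + 2)*7 + 122)*(-136 + (52/(-5) - 21/(-76)))) - 122 = (0 + (5*7 + 122)*(-136 + (52*(-⅕) - 21*(-1/76)))) - 122 = (0 + (35 + 122)*(-136 + (-52/5 + 21/76))) - 122 = (0 + 157*(-136 - 3847/380)) - 122 = (0 + 157*(-55527/380)) - 122 = (0 - 8717739/380) - 122 = -8717739/380 - 122 = -8764099/380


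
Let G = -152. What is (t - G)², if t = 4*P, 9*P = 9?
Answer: 24336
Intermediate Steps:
P = 1 (P = (⅑)*9 = 1)
t = 4 (t = 4*1 = 4)
(t - G)² = (4 - 1*(-152))² = (4 + 152)² = 156² = 24336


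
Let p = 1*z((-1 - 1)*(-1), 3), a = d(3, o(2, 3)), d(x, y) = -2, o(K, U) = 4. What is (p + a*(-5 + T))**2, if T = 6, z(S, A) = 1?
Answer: 1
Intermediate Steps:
a = -2
p = 1 (p = 1*1 = 1)
(p + a*(-5 + T))**2 = (1 - 2*(-5 + 6))**2 = (1 - 2*1)**2 = (1 - 2)**2 = (-1)**2 = 1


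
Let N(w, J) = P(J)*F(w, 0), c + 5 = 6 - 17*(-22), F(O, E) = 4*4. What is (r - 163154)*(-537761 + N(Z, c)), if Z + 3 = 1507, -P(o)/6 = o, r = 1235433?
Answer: -615231871319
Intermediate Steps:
F(O, E) = 16
c = 375 (c = -5 + (6 - 17*(-22)) = -5 + (6 + 374) = -5 + 380 = 375)
P(o) = -6*o
Z = 1504 (Z = -3 + 1507 = 1504)
N(w, J) = -96*J (N(w, J) = -6*J*16 = -96*J)
(r - 163154)*(-537761 + N(Z, c)) = (1235433 - 163154)*(-537761 - 96*375) = 1072279*(-537761 - 36000) = 1072279*(-573761) = -615231871319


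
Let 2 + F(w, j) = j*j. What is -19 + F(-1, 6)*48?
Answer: 1613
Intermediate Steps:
F(w, j) = -2 + j² (F(w, j) = -2 + j*j = -2 + j²)
-19 + F(-1, 6)*48 = -19 + (-2 + 6²)*48 = -19 + (-2 + 36)*48 = -19 + 34*48 = -19 + 1632 = 1613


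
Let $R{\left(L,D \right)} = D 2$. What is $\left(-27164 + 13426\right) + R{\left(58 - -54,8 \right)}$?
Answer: $-13722$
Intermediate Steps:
$R{\left(L,D \right)} = 2 D$
$\left(-27164 + 13426\right) + R{\left(58 - -54,8 \right)} = \left(-27164 + 13426\right) + 2 \cdot 8 = -13738 + 16 = -13722$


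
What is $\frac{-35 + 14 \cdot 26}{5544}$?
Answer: $\frac{47}{792} \approx 0.059343$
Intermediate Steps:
$\frac{-35 + 14 \cdot 26}{5544} = \left(-35 + 364\right) \frac{1}{5544} = 329 \cdot \frac{1}{5544} = \frac{47}{792}$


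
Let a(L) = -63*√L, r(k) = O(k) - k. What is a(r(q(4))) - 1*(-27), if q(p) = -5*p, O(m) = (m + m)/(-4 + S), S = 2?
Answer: 27 - 126*√10 ≈ -371.45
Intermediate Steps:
O(m) = -m (O(m) = (m + m)/(-4 + 2) = (2*m)/(-2) = (2*m)*(-½) = -m)
r(k) = -2*k (r(k) = -k - k = -2*k)
a(r(q(4))) - 1*(-27) = -63*2*√10 - 1*(-27) = -63*2*√10 + 27 = -126*√10 + 27 = 27 - 126*√10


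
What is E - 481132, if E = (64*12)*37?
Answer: -452716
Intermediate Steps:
E = 28416 (E = 768*37 = 28416)
E - 481132 = 28416 - 481132 = -452716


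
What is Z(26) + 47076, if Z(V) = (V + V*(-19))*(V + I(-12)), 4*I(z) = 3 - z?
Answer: 33153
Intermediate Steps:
I(z) = ¾ - z/4 (I(z) = (3 - z)/4 = ¾ - z/4)
Z(V) = -18*V*(15/4 + V) (Z(V) = (V + V*(-19))*(V + (¾ - ¼*(-12))) = (V - 19*V)*(V + (¾ + 3)) = (-18*V)*(V + 15/4) = (-18*V)*(15/4 + V) = -18*V*(15/4 + V))
Z(26) + 47076 = -9/2*26*(15 + 4*26) + 47076 = -9/2*26*(15 + 104) + 47076 = -9/2*26*119 + 47076 = -13923 + 47076 = 33153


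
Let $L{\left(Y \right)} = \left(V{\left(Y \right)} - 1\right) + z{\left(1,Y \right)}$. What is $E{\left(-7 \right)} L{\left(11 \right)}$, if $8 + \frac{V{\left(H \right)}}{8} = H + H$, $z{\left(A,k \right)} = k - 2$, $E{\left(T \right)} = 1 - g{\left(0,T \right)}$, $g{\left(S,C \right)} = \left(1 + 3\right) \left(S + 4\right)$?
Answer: $-1800$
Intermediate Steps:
$g{\left(S,C \right)} = 16 + 4 S$ ($g{\left(S,C \right)} = 4 \left(4 + S\right) = 16 + 4 S$)
$E{\left(T \right)} = -15$ ($E{\left(T \right)} = 1 - \left(16 + 4 \cdot 0\right) = 1 - \left(16 + 0\right) = 1 - 16 = -15$)
$z{\left(A,k \right)} = -2 + k$
$V{\left(H \right)} = -64 + 16 H$ ($V{\left(H \right)} = -64 + 8 \left(H + H\right) = -64 + 8 \cdot 2 H = -64 + 16 H$)
$L{\left(Y \right)} = -67 + 17 Y$ ($L{\left(Y \right)} = \left(\left(-64 + 16 Y\right) - 1\right) + \left(-2 + Y\right) = \left(-65 + 16 Y\right) + \left(-2 + Y\right) = -67 + 17 Y$)
$E{\left(-7 \right)} L{\left(11 \right)} = - 15 \left(-67 + 17 \cdot 11\right) = - 15 \left(-67 + 187\right) = \left(-15\right) 120 = -1800$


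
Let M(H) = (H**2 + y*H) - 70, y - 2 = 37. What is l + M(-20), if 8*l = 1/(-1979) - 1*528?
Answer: -8169313/15832 ≈ -516.00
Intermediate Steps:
y = 39 (y = 2 + 37 = 39)
M(H) = -70 + H**2 + 39*H (M(H) = (H**2 + 39*H) - 70 = -70 + H**2 + 39*H)
l = -1044913/15832 (l = (1/(-1979) - 1*528)/8 = (-1/1979 - 528)/8 = (1/8)*(-1044913/1979) = -1044913/15832 ≈ -66.000)
l + M(-20) = -1044913/15832 + (-70 + (-20)**2 + 39*(-20)) = -1044913/15832 + (-70 + 400 - 780) = -1044913/15832 - 450 = -8169313/15832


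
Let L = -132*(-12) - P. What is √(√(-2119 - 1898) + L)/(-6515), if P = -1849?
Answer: -√(3433 + I*√4017)/6515 ≈ -0.0089938 - 8.3014e-5*I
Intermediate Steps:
L = 3433 (L = -132*(-12) - 1*(-1849) = 1584 + 1849 = 3433)
√(√(-2119 - 1898) + L)/(-6515) = √(√(-2119 - 1898) + 3433)/(-6515) = √(√(-4017) + 3433)*(-1/6515) = √(I*√4017 + 3433)*(-1/6515) = √(3433 + I*√4017)*(-1/6515) = -√(3433 + I*√4017)/6515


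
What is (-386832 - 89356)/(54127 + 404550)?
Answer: -476188/458677 ≈ -1.0382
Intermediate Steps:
(-386832 - 89356)/(54127 + 404550) = -476188/458677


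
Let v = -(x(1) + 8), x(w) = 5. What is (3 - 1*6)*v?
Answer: 39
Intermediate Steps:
v = -13 (v = -(5 + 8) = -1*13 = -13)
(3 - 1*6)*v = (3 - 1*6)*(-13) = (3 - 6)*(-13) = -3*(-13) = 39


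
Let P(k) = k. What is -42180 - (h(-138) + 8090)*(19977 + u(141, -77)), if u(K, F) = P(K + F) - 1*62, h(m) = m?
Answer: -158915188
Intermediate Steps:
u(K, F) = -62 + F + K (u(K, F) = (K + F) - 1*62 = (F + K) - 62 = -62 + F + K)
-42180 - (h(-138) + 8090)*(19977 + u(141, -77)) = -42180 - (-138 + 8090)*(19977 + (-62 - 77 + 141)) = -42180 - 7952*(19977 + 2) = -42180 - 7952*19979 = -42180 - 1*158873008 = -42180 - 158873008 = -158915188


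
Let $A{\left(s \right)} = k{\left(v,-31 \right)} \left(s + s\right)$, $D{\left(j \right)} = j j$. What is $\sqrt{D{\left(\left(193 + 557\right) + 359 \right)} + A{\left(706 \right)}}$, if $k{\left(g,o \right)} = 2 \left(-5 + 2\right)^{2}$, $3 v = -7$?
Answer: $\sqrt{1255297} \approx 1120.4$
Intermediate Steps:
$v = - \frac{7}{3}$ ($v = \frac{1}{3} \left(-7\right) = - \frac{7}{3} \approx -2.3333$)
$k{\left(g,o \right)} = 18$ ($k{\left(g,o \right)} = 2 \left(-3\right)^{2} = 2 \cdot 9 = 18$)
$D{\left(j \right)} = j^{2}$
$A{\left(s \right)} = 36 s$ ($A{\left(s \right)} = 18 \left(s + s\right) = 18 \cdot 2 s = 36 s$)
$\sqrt{D{\left(\left(193 + 557\right) + 359 \right)} + A{\left(706 \right)}} = \sqrt{\left(\left(193 + 557\right) + 359\right)^{2} + 36 \cdot 706} = \sqrt{\left(750 + 359\right)^{2} + 25416} = \sqrt{1109^{2} + 25416} = \sqrt{1229881 + 25416} = \sqrt{1255297}$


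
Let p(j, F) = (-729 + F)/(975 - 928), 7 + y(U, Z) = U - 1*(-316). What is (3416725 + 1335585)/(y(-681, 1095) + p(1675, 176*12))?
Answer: -223358570/16101 ≈ -13872.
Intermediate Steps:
y(U, Z) = 309 + U (y(U, Z) = -7 + (U - 1*(-316)) = -7 + (U + 316) = -7 + (316 + U) = 309 + U)
p(j, F) = -729/47 + F/47 (p(j, F) = (-729 + F)/47 = (-729 + F)*(1/47) = -729/47 + F/47)
(3416725 + 1335585)/(y(-681, 1095) + p(1675, 176*12)) = (3416725 + 1335585)/((309 - 681) + (-729/47 + (176*12)/47)) = 4752310/(-372 + (-729/47 + (1/47)*2112)) = 4752310/(-372 + (-729/47 + 2112/47)) = 4752310/(-372 + 1383/47) = 4752310/(-16101/47) = 4752310*(-47/16101) = -223358570/16101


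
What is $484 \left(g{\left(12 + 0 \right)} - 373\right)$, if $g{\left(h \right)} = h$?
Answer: $-174724$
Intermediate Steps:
$484 \left(g{\left(12 + 0 \right)} - 373\right) = 484 \left(\left(12 + 0\right) - 373\right) = 484 \left(12 - 373\right) = 484 \left(-361\right) = -174724$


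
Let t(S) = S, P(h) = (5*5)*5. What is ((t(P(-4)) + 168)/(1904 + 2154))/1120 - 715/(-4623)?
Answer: 3251000939/21011350080 ≈ 0.15473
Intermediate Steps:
P(h) = 125 (P(h) = 25*5 = 125)
((t(P(-4)) + 168)/(1904 + 2154))/1120 - 715/(-4623) = ((125 + 168)/(1904 + 2154))/1120 - 715/(-4623) = (293/4058)*(1/1120) - 715*(-1/4623) = (293*(1/4058))*(1/1120) + 715/4623 = (293/4058)*(1/1120) + 715/4623 = 293/4544960 + 715/4623 = 3251000939/21011350080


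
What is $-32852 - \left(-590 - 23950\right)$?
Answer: $-8312$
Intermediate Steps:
$-32852 - \left(-590 - 23950\right) = -32852 - -24540 = -32852 + 24540 = -8312$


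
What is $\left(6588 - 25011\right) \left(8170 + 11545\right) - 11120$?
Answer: $-363220565$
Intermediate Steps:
$\left(6588 - 25011\right) \left(8170 + 11545\right) - 11120 = \left(-18423\right) 19715 - 11120 = -363209445 - 11120 = -363220565$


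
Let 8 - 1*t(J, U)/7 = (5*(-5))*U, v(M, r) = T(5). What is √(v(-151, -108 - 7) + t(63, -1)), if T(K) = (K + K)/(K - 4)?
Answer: I*√109 ≈ 10.44*I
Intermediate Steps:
T(K) = 2*K/(-4 + K) (T(K) = (2*K)/(-4 + K) = 2*K/(-4 + K))
v(M, r) = 10 (v(M, r) = 2*5/(-4 + 5) = 2*5/1 = 2*5*1 = 10)
t(J, U) = 56 + 175*U (t(J, U) = 56 - 7*5*(-5)*U = 56 - (-175)*U = 56 + 175*U)
√(v(-151, -108 - 7) + t(63, -1)) = √(10 + (56 + 175*(-1))) = √(10 + (56 - 175)) = √(10 - 119) = √(-109) = I*√109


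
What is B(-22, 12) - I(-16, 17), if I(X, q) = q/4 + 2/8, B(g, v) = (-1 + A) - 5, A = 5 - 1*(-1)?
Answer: -9/2 ≈ -4.5000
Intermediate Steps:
A = 6 (A = 5 + 1 = 6)
B(g, v) = 0 (B(g, v) = (-1 + 6) - 5 = 5 - 5 = 0)
I(X, q) = ¼ + q/4 (I(X, q) = q*(¼) + 2*(⅛) = q/4 + ¼ = ¼ + q/4)
B(-22, 12) - I(-16, 17) = 0 - (¼ + (¼)*17) = 0 - (¼ + 17/4) = 0 - 1*9/2 = 0 - 9/2 = -9/2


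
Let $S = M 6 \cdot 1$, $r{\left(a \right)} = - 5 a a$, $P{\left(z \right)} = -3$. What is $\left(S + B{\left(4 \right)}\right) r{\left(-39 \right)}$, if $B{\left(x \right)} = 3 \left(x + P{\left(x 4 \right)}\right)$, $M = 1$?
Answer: $-68445$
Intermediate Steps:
$B{\left(x \right)} = -9 + 3 x$ ($B{\left(x \right)} = 3 \left(x - 3\right) = 3 \left(-3 + x\right) = -9 + 3 x$)
$r{\left(a \right)} = - 5 a^{2}$
$S = 6$ ($S = 1 \cdot 6 \cdot 1 = 6 \cdot 1 = 6$)
$\left(S + B{\left(4 \right)}\right) r{\left(-39 \right)} = \left(6 + \left(-9 + 3 \cdot 4\right)\right) \left(- 5 \left(-39\right)^{2}\right) = \left(6 + \left(-9 + 12\right)\right) \left(\left(-5\right) 1521\right) = \left(6 + 3\right) \left(-7605\right) = 9 \left(-7605\right) = -68445$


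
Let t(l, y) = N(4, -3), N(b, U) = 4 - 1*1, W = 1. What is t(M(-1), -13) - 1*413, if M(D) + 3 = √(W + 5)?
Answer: -410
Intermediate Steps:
M(D) = -3 + √6 (M(D) = -3 + √(1 + 5) = -3 + √6)
N(b, U) = 3 (N(b, U) = 4 - 1 = 3)
t(l, y) = 3
t(M(-1), -13) - 1*413 = 3 - 1*413 = 3 - 413 = -410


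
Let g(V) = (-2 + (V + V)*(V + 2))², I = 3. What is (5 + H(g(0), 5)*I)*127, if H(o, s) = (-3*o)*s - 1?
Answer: -22606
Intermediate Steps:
g(V) = (-2 + 2*V*(2 + V))² (g(V) = (-2 + (2*V)*(2 + V))² = (-2 + 2*V*(2 + V))²)
H(o, s) = -1 - 3*o*s (H(o, s) = -3*o*s - 1 = -1 - 3*o*s)
(5 + H(g(0), 5)*I)*127 = (5 + (-1 - 3*4*(-1 + 0² + 2*0)²*5)*3)*127 = (5 + (-1 - 3*4*(-1 + 0 + 0)²*5)*3)*127 = (5 + (-1 - 3*4*(-1)²*5)*3)*127 = (5 + (-1 - 3*4*1*5)*3)*127 = (5 + (-1 - 3*4*5)*3)*127 = (5 + (-1 - 60)*3)*127 = (5 - 61*3)*127 = (5 - 183)*127 = -178*127 = -22606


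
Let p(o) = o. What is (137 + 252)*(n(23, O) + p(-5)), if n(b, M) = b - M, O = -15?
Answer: 12837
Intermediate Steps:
(137 + 252)*(n(23, O) + p(-5)) = (137 + 252)*((23 - 1*(-15)) - 5) = 389*((23 + 15) - 5) = 389*(38 - 5) = 389*33 = 12837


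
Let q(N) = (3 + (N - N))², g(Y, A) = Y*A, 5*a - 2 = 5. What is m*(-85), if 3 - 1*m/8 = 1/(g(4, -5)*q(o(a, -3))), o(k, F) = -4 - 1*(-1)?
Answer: -18394/9 ≈ -2043.8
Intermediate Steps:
a = 7/5 (a = ⅖ + (⅕)*5 = ⅖ + 1 = 7/5 ≈ 1.4000)
o(k, F) = -3 (o(k, F) = -4 + 1 = -3)
g(Y, A) = A*Y
q(N) = 9 (q(N) = (3 + 0)² = 3² = 9)
m = 1082/45 (m = 24 - 8/(-5*4*9) = 24 - 8/((-20*9)) = 24 - 8/(-180) = 24 - 8*(-1/180) = 24 + 2/45 = 1082/45 ≈ 24.044)
m*(-85) = (1082/45)*(-85) = -18394/9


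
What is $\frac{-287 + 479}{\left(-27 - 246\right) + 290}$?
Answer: $\frac{192}{17} \approx 11.294$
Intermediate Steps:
$\frac{-287 + 479}{\left(-27 - 246\right) + 290} = \frac{192}{-273 + 290} = \frac{192}{17}$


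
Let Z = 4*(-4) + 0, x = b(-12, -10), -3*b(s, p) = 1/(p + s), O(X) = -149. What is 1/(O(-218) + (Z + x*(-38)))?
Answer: -33/5464 ≈ -0.0060395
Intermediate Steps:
b(s, p) = -1/(3*(p + s))
x = 1/66 (x = -1/(3*(-10) + 3*(-12)) = -1/(-30 - 36) = -1/(-66) = -1*(-1/66) = 1/66 ≈ 0.015152)
Z = -16 (Z = -16 + 0 = -16)
1/(O(-218) + (Z + x*(-38))) = 1/(-149 + (-16 + (1/66)*(-38))) = 1/(-149 + (-16 - 19/33)) = 1/(-149 - 547/33) = 1/(-5464/33) = -33/5464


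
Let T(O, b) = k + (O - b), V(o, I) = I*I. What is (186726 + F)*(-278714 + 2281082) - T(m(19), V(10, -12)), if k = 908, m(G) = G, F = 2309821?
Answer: 4999005822513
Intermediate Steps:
V(o, I) = I²
T(O, b) = 908 + O - b (T(O, b) = 908 + (O - b) = 908 + O - b)
(186726 + F)*(-278714 + 2281082) - T(m(19), V(10, -12)) = (186726 + 2309821)*(-278714 + 2281082) - (908 + 19 - 1*(-12)²) = 2496547*2002368 - (908 + 19 - 1*144) = 4999005823296 - (908 + 19 - 144) = 4999005823296 - 1*783 = 4999005823296 - 783 = 4999005822513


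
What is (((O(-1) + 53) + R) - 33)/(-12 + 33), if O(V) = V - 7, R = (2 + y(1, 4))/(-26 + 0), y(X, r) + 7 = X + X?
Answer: 15/26 ≈ 0.57692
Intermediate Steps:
y(X, r) = -7 + 2*X (y(X, r) = -7 + (X + X) = -7 + 2*X)
R = 3/26 (R = (2 + (-7 + 2*1))/(-26 + 0) = (2 + (-7 + 2))/(-26) = (2 - 5)*(-1/26) = -3*(-1/26) = 3/26 ≈ 0.11538)
O(V) = -7 + V
(((O(-1) + 53) + R) - 33)/(-12 + 33) = ((((-7 - 1) + 53) + 3/26) - 33)/(-12 + 33) = (((-8 + 53) + 3/26) - 33)/21 = ((45 + 3/26) - 33)*(1/21) = (1173/26 - 33)*(1/21) = (315/26)*(1/21) = 15/26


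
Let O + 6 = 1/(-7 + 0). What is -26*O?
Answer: 1118/7 ≈ 159.71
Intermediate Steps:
O = -43/7 (O = -6 + 1/(-7 + 0) = -6 + 1/(-7) = -6 - ⅐ = -43/7 ≈ -6.1429)
-26*O = -26*(-43/7) = 1118/7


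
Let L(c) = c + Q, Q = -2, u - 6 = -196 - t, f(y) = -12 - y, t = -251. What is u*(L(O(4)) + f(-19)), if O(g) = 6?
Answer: 671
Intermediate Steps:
u = 61 (u = 6 + (-196 - 1*(-251)) = 6 + (-196 + 251) = 6 + 55 = 61)
L(c) = -2 + c (L(c) = c - 2 = -2 + c)
u*(L(O(4)) + f(-19)) = 61*((-2 + 6) + (-12 - 1*(-19))) = 61*(4 + (-12 + 19)) = 61*(4 + 7) = 61*11 = 671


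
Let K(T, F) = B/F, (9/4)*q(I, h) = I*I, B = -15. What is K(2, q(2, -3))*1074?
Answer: -72495/8 ≈ -9061.9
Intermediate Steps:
q(I, h) = 4*I**2/9 (q(I, h) = 4*(I*I)/9 = 4*I**2/9)
K(T, F) = -15/F
K(2, q(2, -3))*1074 = -15/((4/9)*2**2)*1074 = -15/((4/9)*4)*1074 = -15/16/9*1074 = -15*9/16*1074 = -135/16*1074 = -72495/8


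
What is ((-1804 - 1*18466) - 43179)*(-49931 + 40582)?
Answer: 593184701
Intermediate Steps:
((-1804 - 1*18466) - 43179)*(-49931 + 40582) = ((-1804 - 18466) - 43179)*(-9349) = (-20270 - 43179)*(-9349) = -63449*(-9349) = 593184701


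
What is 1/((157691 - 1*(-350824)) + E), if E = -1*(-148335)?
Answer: 1/656850 ≈ 1.5224e-6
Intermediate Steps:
E = 148335
1/((157691 - 1*(-350824)) + E) = 1/((157691 - 1*(-350824)) + 148335) = 1/((157691 + 350824) + 148335) = 1/(508515 + 148335) = 1/656850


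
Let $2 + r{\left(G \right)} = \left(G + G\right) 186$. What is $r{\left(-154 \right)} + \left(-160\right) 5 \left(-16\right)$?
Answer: $-44490$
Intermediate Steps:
$r{\left(G \right)} = -2 + 372 G$ ($r{\left(G \right)} = -2 + \left(G + G\right) 186 = -2 + 2 G 186 = -2 + 372 G$)
$r{\left(-154 \right)} + \left(-160\right) 5 \left(-16\right) = \left(-2 + 372 \left(-154\right)\right) + \left(-160\right) 5 \left(-16\right) = \left(-2 - 57288\right) - -12800 = -57290 + 12800 = -44490$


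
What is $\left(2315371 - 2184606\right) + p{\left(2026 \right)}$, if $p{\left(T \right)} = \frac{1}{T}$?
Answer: $\frac{264929891}{2026} \approx 1.3077 \cdot 10^{5}$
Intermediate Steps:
$\left(2315371 - 2184606\right) + p{\left(2026 \right)} = \left(2315371 - 2184606\right) + \frac{1}{2026} = 130765 + \frac{1}{2026} = \frac{264929891}{2026}$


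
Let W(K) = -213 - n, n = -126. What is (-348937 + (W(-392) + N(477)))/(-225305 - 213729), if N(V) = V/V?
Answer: 349023/439034 ≈ 0.79498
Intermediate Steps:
N(V) = 1
W(K) = -87 (W(K) = -213 - 1*(-126) = -213 + 126 = -87)
(-348937 + (W(-392) + N(477)))/(-225305 - 213729) = (-348937 + (-87 + 1))/(-225305 - 213729) = (-348937 - 86)/(-439034) = -349023*(-1/439034) = 349023/439034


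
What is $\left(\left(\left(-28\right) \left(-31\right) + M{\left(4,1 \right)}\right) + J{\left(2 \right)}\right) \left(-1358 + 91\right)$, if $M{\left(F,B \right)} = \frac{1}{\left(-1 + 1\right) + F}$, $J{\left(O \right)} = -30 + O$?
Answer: $- \frac{4258387}{4} \approx -1.0646 \cdot 10^{6}$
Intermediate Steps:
$M{\left(F,B \right)} = \frac{1}{F}$ ($M{\left(F,B \right)} = \frac{1}{0 + F} = \frac{1}{F}$)
$\left(\left(\left(-28\right) \left(-31\right) + M{\left(4,1 \right)}\right) + J{\left(2 \right)}\right) \left(-1358 + 91\right) = \left(\left(\left(-28\right) \left(-31\right) + \frac{1}{4}\right) + \left(-30 + 2\right)\right) \left(-1358 + 91\right) = \left(\left(868 + \frac{1}{4}\right) - 28\right) \left(-1267\right) = \left(\frac{3473}{4} - 28\right) \left(-1267\right) = \frac{3361}{4} \left(-1267\right) = - \frac{4258387}{4}$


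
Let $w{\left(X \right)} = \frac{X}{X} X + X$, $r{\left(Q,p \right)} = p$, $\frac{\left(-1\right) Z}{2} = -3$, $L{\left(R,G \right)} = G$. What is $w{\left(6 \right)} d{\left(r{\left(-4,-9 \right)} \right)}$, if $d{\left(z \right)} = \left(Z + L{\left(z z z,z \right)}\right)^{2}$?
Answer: $108$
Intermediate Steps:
$Z = 6$ ($Z = \left(-2\right) \left(-3\right) = 6$)
$w{\left(X \right)} = 2 X$ ($w{\left(X \right)} = 1 X + X = X + X = 2 X$)
$d{\left(z \right)} = \left(6 + z\right)^{2}$
$w{\left(6 \right)} d{\left(r{\left(-4,-9 \right)} \right)} = 2 \cdot 6 \left(6 - 9\right)^{2} = 12 \left(-3\right)^{2} = 12 \cdot 9 = 108$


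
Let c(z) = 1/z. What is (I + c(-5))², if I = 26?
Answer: 16641/25 ≈ 665.64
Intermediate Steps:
(I + c(-5))² = (26 + 1/(-5))² = (26 - ⅕)² = (129/5)² = 16641/25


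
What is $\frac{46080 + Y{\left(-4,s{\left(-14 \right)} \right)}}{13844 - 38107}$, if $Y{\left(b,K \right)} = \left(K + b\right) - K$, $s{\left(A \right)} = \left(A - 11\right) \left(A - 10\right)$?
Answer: $- \frac{46076}{24263} \approx -1.899$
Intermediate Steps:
$s{\left(A \right)} = \left(-11 + A\right) \left(-10 + A\right)$
$Y{\left(b,K \right)} = b$
$\frac{46080 + Y{\left(-4,s{\left(-14 \right)} \right)}}{13844 - 38107} = \frac{46080 - 4}{13844 - 38107} = \frac{46076}{-24263} = 46076 \left(- \frac{1}{24263}\right) = - \frac{46076}{24263}$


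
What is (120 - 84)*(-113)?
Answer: -4068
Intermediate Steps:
(120 - 84)*(-113) = 36*(-113) = -4068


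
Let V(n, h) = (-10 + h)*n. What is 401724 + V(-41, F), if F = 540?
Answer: 379994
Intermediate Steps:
V(n, h) = n*(-10 + h)
401724 + V(-41, F) = 401724 - 41*(-10 + 540) = 401724 - 41*530 = 401724 - 21730 = 379994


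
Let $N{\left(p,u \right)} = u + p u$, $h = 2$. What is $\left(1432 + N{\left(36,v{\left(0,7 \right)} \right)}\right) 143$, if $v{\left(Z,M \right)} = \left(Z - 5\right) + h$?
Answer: $188903$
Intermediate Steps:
$v{\left(Z,M \right)} = -3 + Z$ ($v{\left(Z,M \right)} = \left(Z - 5\right) + 2 = \left(-5 + Z\right) + 2 = -3 + Z$)
$\left(1432 + N{\left(36,v{\left(0,7 \right)} \right)}\right) 143 = \left(1432 + \left(-3 + 0\right) \left(1 + 36\right)\right) 143 = \left(1432 - 111\right) 143 = 1321 \cdot 143 = 188903$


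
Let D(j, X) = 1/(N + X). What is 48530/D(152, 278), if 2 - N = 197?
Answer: 4027990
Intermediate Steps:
N = -195 (N = 2 - 1*197 = 2 - 197 = -195)
D(j, X) = 1/(-195 + X)
48530/D(152, 278) = 48530/(1/(-195 + 278)) = 48530/(1/83) = 48530*83 = 4027990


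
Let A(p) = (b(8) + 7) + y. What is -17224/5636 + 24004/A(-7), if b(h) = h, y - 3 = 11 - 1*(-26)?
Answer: 33584806/77495 ≈ 433.38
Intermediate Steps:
y = 40 (y = 3 + (11 - 1*(-26)) = 3 + (11 + 26) = 3 + 37 = 40)
A(p) = 55 (A(p) = (8 + 7) + 40 = 15 + 40 = 55)
-17224/5636 + 24004/A(-7) = -17224/5636 + 24004/55 = -17224*1/5636 + 24004*(1/55) = -4306/1409 + 24004/55 = 33584806/77495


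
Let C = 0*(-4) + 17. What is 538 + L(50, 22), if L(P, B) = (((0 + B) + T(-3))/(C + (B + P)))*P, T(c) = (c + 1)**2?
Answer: 49182/89 ≈ 552.61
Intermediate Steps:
T(c) = (1 + c)**2
C = 17 (C = 0 + 17 = 17)
L(P, B) = P*(4 + B)/(17 + B + P) (L(P, B) = (((0 + B) + (1 - 3)**2)/(17 + (B + P)))*P = ((B + (-2)**2)/(17 + B + P))*P = ((B + 4)/(17 + B + P))*P = ((4 + B)/(17 + B + P))*P = P*(4 + B)/(17 + B + P))
538 + L(50, 22) = 538 + 50*(4 + 22)/(17 + 22 + 50) = 538 + 50*26/89 = 538 + 50*(1/89)*26 = 538 + 1300/89 = 49182/89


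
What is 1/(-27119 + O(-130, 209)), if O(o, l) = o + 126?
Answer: -1/27123 ≈ -3.6869e-5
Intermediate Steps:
O(o, l) = 126 + o
1/(-27119 + O(-130, 209)) = 1/(-27119 + (126 - 130)) = 1/(-27119 - 4) = 1/(-27123) = -1/27123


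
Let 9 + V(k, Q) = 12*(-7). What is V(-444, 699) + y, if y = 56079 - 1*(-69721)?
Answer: 125707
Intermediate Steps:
V(k, Q) = -93 (V(k, Q) = -9 + 12*(-7) = -9 - 84 = -93)
y = 125800 (y = 56079 + 69721 = 125800)
V(-444, 699) + y = -93 + 125800 = 125707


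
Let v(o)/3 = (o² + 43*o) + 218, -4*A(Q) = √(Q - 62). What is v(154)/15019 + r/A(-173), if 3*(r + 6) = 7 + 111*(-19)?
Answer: 91668/15019 - 1696*I*√235/141 ≈ 6.1035 - 184.39*I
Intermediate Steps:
A(Q) = -√(-62 + Q)/4 (A(Q) = -√(Q - 62)/4 = -√(-62 + Q)/4)
v(o) = 654 + 3*o² + 129*o (v(o) = 3*((o² + 43*o) + 218) = 3*(218 + o² + 43*o) = 654 + 3*o² + 129*o)
r = -2120/3 (r = -6 + (7 + 111*(-19))/3 = -6 + (7 - 2109)/3 = -6 + (⅓)*(-2102) = -6 - 2102/3 = -2120/3 ≈ -706.67)
v(154)/15019 + r/A(-173) = (654 + 3*154² + 129*154)/15019 - 2120*(-4/√(-62 - 173))/3 = (654 + 3*23716 + 19866)*(1/15019) - 2120*4*I*√235/235/3 = (654 + 71148 + 19866)*(1/15019) - 2120*4*I*√235/235/3 = 91668*(1/15019) - 2120*4*I*√235/235/3 = 91668/15019 - 1696*I*√235/141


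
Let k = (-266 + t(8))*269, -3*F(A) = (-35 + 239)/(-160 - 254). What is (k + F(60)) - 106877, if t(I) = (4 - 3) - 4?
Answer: -37102232/207 ≈ -1.7924e+5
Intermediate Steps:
t(I) = -3 (t(I) = 1 - 4 = -3)
F(A) = 34/207 (F(A) = -(-35 + 239)/(3*(-160 - 254)) = -68/(-414) = -68*(-1)/414 = -⅓*(-34/69) = 34/207)
k = -72361 (k = (-266 - 3)*269 = -269*269 = -72361)
(k + F(60)) - 106877 = (-72361 + 34/207) - 106877 = -14978693/207 - 106877 = -37102232/207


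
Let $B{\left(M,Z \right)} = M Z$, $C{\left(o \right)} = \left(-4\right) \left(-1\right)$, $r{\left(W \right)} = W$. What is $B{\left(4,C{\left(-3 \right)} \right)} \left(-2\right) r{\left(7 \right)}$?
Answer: $-224$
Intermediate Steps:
$C{\left(o \right)} = 4$
$B{\left(4,C{\left(-3 \right)} \right)} \left(-2\right) r{\left(7 \right)} = 4 \cdot 4 \left(-2\right) 7 = 16 \left(-2\right) 7 = \left(-32\right) 7 = -224$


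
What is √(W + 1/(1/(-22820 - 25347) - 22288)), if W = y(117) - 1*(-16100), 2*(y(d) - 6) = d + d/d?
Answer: √18630182208126788702286/1073546097 ≈ 127.14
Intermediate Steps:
y(d) = 13/2 + d/2 (y(d) = 6 + (d + d/d)/2 = 6 + (d + 1)/2 = 6 + (1 + d)/2 = 6 + (½ + d/2) = 13/2 + d/2)
W = 16165 (W = (13/2 + (½)*117) - 1*(-16100) = (13/2 + 117/2) + 16100 = 65 + 16100 = 16165)
√(W + 1/(1/(-22820 - 25347) - 22288)) = √(16165 + 1/(1/(-22820 - 25347) - 22288)) = √(16165 + 1/(1/(-48167) - 22288)) = √(16165 + 1/(-1/48167 - 22288)) = √(16165 + 1/(-1073546097/48167)) = √(16165 - 48167/1073546097) = √(17353872609838/1073546097) = √18630182208126788702286/1073546097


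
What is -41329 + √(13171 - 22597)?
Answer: -41329 + I*√9426 ≈ -41329.0 + 97.088*I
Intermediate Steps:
-41329 + √(13171 - 22597) = -41329 + √(-9426) = -41329 + I*√9426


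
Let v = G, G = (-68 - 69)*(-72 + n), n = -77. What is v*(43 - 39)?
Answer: 81652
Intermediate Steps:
G = 20413 (G = (-68 - 69)*(-72 - 77) = -137*(-149) = 20413)
v = 20413
v*(43 - 39) = 20413*(43 - 39) = 20413*4 = 81652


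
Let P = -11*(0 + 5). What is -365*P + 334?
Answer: 20409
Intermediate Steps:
P = -55 (P = -11*5 = -55)
-365*P + 334 = -365*(-55) + 334 = 20075 + 334 = 20409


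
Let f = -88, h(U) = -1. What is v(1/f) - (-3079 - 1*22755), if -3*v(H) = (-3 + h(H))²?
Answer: 77486/3 ≈ 25829.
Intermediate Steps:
v(H) = -16/3 (v(H) = -(-3 - 1)²/3 = -⅓*(-4)² = -⅓*16 = -16/3)
v(1/f) - (-3079 - 1*22755) = -16/3 - (-3079 - 1*22755) = -16/3 - (-3079 - 22755) = -16/3 - 1*(-25834) = -16/3 + 25834 = 77486/3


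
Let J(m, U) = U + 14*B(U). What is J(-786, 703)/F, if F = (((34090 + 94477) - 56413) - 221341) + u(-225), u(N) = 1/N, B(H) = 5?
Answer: -173925/33567076 ≈ -0.0051814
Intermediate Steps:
J(m, U) = 70 + U (J(m, U) = U + 14*5 = U + 70 = 70 + U)
F = -33567076/225 (F = (((34090 + 94477) - 56413) - 221341) + 1/(-225) = ((128567 - 56413) - 221341) - 1/225 = (72154 - 221341) - 1/225 = -149187 - 1/225 = -33567076/225 ≈ -1.4919e+5)
J(-786, 703)/F = (70 + 703)/(-33567076/225) = 773*(-225/33567076) = -173925/33567076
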